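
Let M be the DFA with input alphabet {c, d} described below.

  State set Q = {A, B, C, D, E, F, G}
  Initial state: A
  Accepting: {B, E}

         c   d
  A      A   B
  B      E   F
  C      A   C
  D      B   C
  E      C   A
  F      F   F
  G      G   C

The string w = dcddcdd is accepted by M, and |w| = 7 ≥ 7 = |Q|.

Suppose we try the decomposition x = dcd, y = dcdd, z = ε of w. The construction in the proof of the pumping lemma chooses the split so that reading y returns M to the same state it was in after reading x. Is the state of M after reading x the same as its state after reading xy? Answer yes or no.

no

Run of M on the first 7 characters of w = d c d d c d d:
  step 0: A  (start)
  step 1: B  (read d: A→B)
  step 2: E  (read c: B→E)
  step 3: A  (read d: E→A)
  step 4: B  (read d: A→B)
  step 5: E  (read c: B→E)
  step 6: A  (read d: E→A)
  step 7: B  (read d: A→B)

After x (step 3): A. After xy (step 7): B.
They differ (A ≠ B), so y is not a cycle from the state after x; this split is not the one the pumping-lemma construction produces, and pumping y need not keep the string in L(M).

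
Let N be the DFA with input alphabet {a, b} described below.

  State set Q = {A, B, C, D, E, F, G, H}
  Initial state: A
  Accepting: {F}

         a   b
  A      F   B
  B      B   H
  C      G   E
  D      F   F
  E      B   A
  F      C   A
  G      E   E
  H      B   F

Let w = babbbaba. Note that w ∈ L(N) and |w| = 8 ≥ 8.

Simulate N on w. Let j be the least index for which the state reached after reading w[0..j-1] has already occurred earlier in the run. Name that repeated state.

B

Run of N on w = b a b b b a b a:
  step 0: A  (start)
  step 1: B  (read b: A→B)
  step 2: B  (read a: B→B)   ← first repeat (B seen earlier)
  step 3: H  (read b: B→H)
  step 4: F  (read b: H→F)
  step 5: A  (read b: F→A)
  step 6: F  (read a: A→F)
  step 7: A  (read b: F→A)
  step 8: F  (read a: A→F)

The earliest repeat is at step j = 2: N is in B, which it already visited at step i = 1.
Pumping length from the standard proof: p = 8 (the number of states). The repeated state found above gives |xy| = j ≤ 8 and |y| = j − i ≥ 1.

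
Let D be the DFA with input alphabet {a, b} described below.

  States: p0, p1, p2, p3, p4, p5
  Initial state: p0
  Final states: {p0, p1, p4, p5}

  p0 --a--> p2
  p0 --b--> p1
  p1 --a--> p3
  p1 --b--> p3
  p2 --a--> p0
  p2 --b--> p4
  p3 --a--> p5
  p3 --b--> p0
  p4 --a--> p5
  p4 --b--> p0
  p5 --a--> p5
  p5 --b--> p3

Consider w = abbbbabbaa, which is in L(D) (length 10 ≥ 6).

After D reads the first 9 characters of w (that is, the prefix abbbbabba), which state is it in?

p2

State sequence: p0 -a-> p2 -b-> p4 -b-> p0 -b-> p1 -b-> p3 -a-> p5 -b-> p3 -b-> p0 -a-> p2

After reading 9 characters, D is in state p2.
(This kind of state-tracing is the core of the pumping-lemma construction: with 6 states, pigeonhole forces a repeat within the first 6 steps.)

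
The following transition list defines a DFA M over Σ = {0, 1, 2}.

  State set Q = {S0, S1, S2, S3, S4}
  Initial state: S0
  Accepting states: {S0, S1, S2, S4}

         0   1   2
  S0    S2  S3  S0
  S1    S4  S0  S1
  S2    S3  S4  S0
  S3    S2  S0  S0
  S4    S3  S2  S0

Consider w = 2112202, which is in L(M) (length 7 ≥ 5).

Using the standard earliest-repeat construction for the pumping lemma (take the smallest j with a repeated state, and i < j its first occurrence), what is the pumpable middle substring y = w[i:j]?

Run of M on w = 2 1 1 2 2 0 2:
  step 0: S0  (start)
  step 1: S0  (read 2: S0→S0)   ← first repeat (S0 seen earlier)
  step 2: S3  (read 1: S0→S3)
  step 3: S0  (read 1: S3→S0)
  step 4: S0  (read 2: S0→S0)
  step 5: S0  (read 2: S0→S0)
  step 6: S2  (read 0: S0→S2)
  step 7: S0  (read 2: S2→S0)

So i = 0, j = 1, giving x = w[0:0] = ε, y = w[0:1] = 2, z = w[1:7] = 112202.
Check: |xy| = 1 ≤ 5 and |y| = 1 ≥ 1. Reading y takes M from S0 back to S0, so every xyⁱz is accepted.

2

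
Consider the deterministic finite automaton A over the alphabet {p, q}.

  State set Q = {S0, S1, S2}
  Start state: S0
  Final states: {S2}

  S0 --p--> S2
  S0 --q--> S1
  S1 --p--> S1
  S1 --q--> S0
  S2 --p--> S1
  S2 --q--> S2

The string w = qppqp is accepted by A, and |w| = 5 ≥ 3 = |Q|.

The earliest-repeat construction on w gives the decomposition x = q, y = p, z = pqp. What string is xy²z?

qpppqp

xy^2z = q·p·p·pqp = qpppqp.
Reading y = p takes A from S1 back to S1, so after x·y·y the machine is still in S1, and z then leads to the accepting state S2. Hence qpppqp ∈ L(A).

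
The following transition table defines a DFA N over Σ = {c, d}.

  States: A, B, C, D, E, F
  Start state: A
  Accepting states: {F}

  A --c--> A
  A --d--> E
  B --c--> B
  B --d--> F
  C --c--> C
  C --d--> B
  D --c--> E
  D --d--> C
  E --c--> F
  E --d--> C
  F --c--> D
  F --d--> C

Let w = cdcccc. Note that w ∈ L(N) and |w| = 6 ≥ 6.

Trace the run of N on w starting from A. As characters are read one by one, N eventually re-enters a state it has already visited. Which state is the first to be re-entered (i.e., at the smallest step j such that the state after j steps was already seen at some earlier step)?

State sequence: A -c-> A -d-> E -c-> F -c-> D -c-> E -c-> F
First repeat at step 1: A was already visited.

The earliest repeat is at step j = 1: N is in A, which it already visited at step i = 0.

A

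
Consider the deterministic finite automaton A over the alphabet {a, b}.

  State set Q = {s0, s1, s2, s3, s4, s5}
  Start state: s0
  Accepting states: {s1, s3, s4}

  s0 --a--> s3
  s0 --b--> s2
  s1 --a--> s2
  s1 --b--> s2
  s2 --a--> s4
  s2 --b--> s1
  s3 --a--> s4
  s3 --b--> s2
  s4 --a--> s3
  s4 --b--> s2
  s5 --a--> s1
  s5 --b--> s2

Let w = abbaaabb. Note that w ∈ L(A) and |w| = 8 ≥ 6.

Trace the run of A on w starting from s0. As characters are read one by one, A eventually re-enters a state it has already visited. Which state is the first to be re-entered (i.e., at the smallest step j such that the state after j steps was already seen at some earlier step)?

State sequence: s0 -a-> s3 -b-> s2 -b-> s1 -a-> s2 -a-> s4 -a-> s3 -b-> s2 -b-> s1
First repeat at step 4: s2 was already visited.

The earliest repeat is at step j = 4: A is in s2, which it already visited at step i = 2.

s2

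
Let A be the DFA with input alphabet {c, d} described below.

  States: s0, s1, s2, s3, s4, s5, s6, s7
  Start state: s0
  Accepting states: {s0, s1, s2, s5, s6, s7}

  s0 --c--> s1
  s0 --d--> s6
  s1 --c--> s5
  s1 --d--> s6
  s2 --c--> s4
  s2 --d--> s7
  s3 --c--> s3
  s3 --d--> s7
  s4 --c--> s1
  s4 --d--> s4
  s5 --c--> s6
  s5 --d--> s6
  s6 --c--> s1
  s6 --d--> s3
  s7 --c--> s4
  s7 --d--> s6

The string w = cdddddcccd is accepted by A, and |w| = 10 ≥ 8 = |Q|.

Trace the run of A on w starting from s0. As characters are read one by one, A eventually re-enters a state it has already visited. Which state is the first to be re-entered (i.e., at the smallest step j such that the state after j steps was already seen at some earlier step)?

Run of A on w = c d d d d d c c c d:
  step 0: s0  (start)
  step 1: s1  (read c: s0→s1)
  step 2: s6  (read d: s1→s6)
  step 3: s3  (read d: s6→s3)
  step 4: s7  (read d: s3→s7)
  step 5: s6  (read d: s7→s6)   ← first repeat (s6 seen earlier)
  step 6: s3  (read d: s6→s3)
  step 7: s3  (read c: s3→s3)
  step 8: s3  (read c: s3→s3)
  step 9: s3  (read c: s3→s3)
  step 10: s7  (read d: s3→s7)

The earliest repeat is at step j = 5: A is in s6, which it already visited at step i = 2.
Pumping length from the standard proof: p = 8 (the number of states). The repeated state found above gives |xy| = j ≤ 8 and |y| = j − i ≥ 1.

s6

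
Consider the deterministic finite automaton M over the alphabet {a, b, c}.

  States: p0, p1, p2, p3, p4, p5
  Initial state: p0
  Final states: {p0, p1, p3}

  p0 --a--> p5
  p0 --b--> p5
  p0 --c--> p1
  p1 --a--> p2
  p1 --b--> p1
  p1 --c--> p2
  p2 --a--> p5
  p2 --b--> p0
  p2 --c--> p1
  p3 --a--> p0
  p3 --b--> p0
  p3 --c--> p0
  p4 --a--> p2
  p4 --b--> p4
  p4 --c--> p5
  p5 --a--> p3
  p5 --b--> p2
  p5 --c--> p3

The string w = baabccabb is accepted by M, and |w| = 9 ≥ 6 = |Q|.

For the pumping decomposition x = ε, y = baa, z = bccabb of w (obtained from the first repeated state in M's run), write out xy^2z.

baabaabccabb

xy^2z = ε·baa·baa·bccabb = baabaabccabb.
Reading y = baa takes M from p0 back to p0, so after x·y·y the machine is still in p0, and z then leads to the accepting state p0. Hence baabaabccabb ∈ L(M).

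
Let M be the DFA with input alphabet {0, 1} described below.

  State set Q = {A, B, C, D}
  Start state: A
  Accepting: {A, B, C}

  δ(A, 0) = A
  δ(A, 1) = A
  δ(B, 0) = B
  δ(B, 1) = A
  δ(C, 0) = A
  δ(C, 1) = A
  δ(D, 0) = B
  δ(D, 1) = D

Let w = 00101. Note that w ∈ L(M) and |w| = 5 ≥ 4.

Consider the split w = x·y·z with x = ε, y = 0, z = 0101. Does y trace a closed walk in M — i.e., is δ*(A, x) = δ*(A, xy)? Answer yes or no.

Run of M on the first 1 characters of w = 0:
  step 0: A  (start)
  step 1: A  (read 0: A→A)

After x (step 0): A. After xy (step 1): A.
They match, so y = 0 drives M around a cycle from A back to itself; pumping y any number of times keeps M in A before reading z, and xyⁱz ∈ L(M) for every i ≥ 0.

yes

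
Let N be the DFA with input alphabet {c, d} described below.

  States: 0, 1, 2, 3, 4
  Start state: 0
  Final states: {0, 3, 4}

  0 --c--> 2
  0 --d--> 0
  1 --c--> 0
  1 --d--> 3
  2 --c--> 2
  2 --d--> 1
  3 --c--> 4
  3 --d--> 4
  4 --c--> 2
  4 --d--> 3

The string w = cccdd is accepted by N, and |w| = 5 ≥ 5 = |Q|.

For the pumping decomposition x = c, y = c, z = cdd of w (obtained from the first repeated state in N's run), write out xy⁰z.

xy⁰z = xz = c·cdd = ccdd.
Reading y = c takes N from 2 back to 2, so after x the machine is still in 2, and z then leads to the accepting state 3. Hence ccdd ∈ L(N).

ccdd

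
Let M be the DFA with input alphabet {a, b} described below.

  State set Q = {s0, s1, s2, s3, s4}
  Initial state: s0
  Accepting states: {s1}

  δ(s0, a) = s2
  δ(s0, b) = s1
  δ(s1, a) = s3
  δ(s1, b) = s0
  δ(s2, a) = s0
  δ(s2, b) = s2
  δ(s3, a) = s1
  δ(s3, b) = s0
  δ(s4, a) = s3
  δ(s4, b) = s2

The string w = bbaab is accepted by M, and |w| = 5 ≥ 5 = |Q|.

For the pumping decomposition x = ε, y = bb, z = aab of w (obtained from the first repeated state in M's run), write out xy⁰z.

xy⁰z = xz = ε·aab = aab.
Reading y = bb takes M from s0 back to s0, so after x the machine is still in s0, and z then leads to the accepting state s1. Hence aab ∈ L(M).

aab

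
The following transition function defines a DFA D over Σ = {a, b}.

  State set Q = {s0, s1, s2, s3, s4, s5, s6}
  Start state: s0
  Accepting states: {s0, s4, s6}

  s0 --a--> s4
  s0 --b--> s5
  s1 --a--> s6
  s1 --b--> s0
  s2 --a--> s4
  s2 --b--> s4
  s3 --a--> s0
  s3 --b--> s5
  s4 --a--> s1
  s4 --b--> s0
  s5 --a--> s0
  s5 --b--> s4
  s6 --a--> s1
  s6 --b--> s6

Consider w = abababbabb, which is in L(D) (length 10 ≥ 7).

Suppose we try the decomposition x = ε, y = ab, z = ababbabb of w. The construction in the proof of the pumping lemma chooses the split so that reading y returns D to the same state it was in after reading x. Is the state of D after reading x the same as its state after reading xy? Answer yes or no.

yes

State sequence: s0 -a-> s4 -b-> s0

After x (step 0): s0. After xy (step 2): s0.
They match, so y = ab drives D around a cycle from s0 back to itself; pumping y any number of times keeps D in s0 before reading z, and xyⁱz ∈ L(D) for every i ≥ 0.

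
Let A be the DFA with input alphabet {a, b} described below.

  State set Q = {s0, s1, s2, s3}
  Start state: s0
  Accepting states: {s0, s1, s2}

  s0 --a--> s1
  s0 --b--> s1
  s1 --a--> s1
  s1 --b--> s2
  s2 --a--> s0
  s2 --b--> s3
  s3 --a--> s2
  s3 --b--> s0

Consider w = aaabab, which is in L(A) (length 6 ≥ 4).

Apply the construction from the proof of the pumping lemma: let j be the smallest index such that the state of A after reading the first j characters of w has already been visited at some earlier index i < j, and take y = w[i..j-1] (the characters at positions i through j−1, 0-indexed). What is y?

a

State sequence: s0 -a-> s1 -a-> s1 -a-> s1 -b-> s2 -a-> s0 -b-> s1
First repeat at step 2: s1 was already visited.

So i = 1, j = 2, giving x = w[0:1] = a, y = w[1:2] = a, z = w[2:6] = abab.
Check: |xy| = 2 ≤ 4 and |y| = 1 ≥ 1. Reading y takes A from s1 back to s1, so every xyⁱz is accepted.
Since A has 4 states, any run of length ≥ 4 visits 4+1 states, so by pigeonhole some state repeats within the first 4 steps — that repeat gives the pumpable loop.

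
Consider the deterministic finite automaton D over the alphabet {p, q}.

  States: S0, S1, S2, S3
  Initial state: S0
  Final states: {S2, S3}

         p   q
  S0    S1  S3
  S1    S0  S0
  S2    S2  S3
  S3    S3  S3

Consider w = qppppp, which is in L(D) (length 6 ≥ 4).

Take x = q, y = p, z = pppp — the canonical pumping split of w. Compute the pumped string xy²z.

xy^2z = q·p·p·pppp = qpppppp.
Reading y = p takes D from S3 back to S3, so after x·y·y the machine is still in S3, and z then leads to the accepting state S3. Hence qpppppp ∈ L(D).

qpppppp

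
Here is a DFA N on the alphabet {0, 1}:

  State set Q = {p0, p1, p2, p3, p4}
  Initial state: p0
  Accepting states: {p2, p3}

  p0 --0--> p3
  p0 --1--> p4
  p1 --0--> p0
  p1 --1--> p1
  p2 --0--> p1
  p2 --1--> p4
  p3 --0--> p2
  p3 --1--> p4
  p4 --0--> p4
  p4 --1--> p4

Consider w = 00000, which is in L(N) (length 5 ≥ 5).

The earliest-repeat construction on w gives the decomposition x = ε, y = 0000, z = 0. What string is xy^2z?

000000000

xy^2z = ε·0000·0000·0 = 000000000.
Reading y = 0000 takes N from p0 back to p0, so after x·y·y the machine is still in p0, and z then leads to the accepting state p3. Hence 000000000 ∈ L(N).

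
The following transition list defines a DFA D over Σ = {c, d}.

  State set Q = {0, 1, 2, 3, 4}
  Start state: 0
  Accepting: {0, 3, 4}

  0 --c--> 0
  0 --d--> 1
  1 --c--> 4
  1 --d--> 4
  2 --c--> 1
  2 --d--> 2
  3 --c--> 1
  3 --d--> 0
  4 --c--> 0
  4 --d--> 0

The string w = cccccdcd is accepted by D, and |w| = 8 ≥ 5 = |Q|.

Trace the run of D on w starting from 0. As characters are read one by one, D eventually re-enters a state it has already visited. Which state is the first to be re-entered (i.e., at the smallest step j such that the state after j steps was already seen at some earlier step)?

Run of D on w = c c c c c d c d:
  step 0: 0  (start)
  step 1: 0  (read c: 0→0)   ← first repeat (0 seen earlier)
  step 2: 0  (read c: 0→0)
  step 3: 0  (read c: 0→0)
  step 4: 0  (read c: 0→0)
  step 5: 0  (read c: 0→0)
  step 6: 1  (read d: 0→1)
  step 7: 4  (read c: 1→4)
  step 8: 0  (read d: 4→0)

The earliest repeat is at step j = 1: D is in 0, which it already visited at step i = 0.

0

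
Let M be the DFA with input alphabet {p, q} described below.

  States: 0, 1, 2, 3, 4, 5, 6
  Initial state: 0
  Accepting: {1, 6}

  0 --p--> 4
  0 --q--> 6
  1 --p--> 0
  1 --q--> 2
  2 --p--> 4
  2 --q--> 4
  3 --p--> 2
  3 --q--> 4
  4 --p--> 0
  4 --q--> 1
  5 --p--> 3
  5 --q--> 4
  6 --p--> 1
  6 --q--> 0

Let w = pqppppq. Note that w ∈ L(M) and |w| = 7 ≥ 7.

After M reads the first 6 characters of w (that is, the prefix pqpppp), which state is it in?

4

Run of M on the first 6 characters of w = p q p p p p:
  step 0: 0  (start)
  step 1: 4  (read p: 0→4)
  step 2: 1  (read q: 4→1)
  step 3: 0  (read p: 1→0)
  step 4: 4  (read p: 0→4)
  step 5: 0  (read p: 4→0)
  step 6: 4  (read p: 0→4)

After reading 6 characters, M is in state 4.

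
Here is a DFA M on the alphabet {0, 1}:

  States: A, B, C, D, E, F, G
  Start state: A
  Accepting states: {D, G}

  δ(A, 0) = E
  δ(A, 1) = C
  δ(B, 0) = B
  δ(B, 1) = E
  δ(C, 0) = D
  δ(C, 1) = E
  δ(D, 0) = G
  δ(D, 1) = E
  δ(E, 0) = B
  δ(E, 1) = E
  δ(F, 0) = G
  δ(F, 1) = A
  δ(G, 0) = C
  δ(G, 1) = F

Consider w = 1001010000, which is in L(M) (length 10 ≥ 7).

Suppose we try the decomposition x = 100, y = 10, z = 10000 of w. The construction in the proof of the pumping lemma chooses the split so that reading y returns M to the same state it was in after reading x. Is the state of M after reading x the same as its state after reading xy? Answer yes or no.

yes

State sequence: A -1-> C -0-> D -0-> G -1-> F -0-> G

After x (step 3): G. After xy (step 5): G.
They match, so y = 10 drives M around a cycle from G back to itself; pumping y any number of times keeps M in G before reading z, and xyⁱz ∈ L(M) for every i ≥ 0.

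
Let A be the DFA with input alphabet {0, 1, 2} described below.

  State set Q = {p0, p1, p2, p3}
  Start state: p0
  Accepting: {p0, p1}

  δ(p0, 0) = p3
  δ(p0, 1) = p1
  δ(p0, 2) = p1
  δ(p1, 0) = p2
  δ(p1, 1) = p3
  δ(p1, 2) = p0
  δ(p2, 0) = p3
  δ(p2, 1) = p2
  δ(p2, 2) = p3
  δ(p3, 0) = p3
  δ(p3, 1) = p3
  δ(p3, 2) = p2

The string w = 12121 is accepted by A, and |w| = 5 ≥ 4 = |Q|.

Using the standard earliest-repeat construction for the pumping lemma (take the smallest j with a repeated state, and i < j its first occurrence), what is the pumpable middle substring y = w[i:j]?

12

State sequence: p0 -1-> p1 -2-> p0 -1-> p1 -2-> p0 -1-> p1
First repeat at step 2: p0 was already visited.

So i = 0, j = 2, giving x = w[0:0] = ε, y = w[0:2] = 12, z = w[2:5] = 121.
Check: |xy| = 2 ≤ 4 and |y| = 2 ≥ 1. Reading y takes A from p0 back to p0, so every xyⁱz is accepted.
Pumping length from the standard proof: p = 4 (the number of states). The repeated state found above gives |xy| = j ≤ 4 and |y| = j − i ≥ 1.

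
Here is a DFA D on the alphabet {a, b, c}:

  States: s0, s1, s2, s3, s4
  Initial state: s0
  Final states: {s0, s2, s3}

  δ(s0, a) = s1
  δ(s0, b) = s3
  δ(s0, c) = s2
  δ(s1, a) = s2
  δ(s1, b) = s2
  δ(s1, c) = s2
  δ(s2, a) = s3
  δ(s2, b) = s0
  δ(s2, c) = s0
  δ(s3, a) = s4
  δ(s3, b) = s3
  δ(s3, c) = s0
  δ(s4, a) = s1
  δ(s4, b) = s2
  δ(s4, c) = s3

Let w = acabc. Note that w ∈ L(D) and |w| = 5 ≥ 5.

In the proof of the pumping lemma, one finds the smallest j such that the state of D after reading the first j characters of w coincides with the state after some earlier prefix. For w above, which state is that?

s3

State sequence: s0 -a-> s1 -c-> s2 -a-> s3 -b-> s3 -c-> s0
First repeat at step 4: s3 was already visited.

The earliest repeat is at step j = 4: D is in s3, which it already visited at step i = 3.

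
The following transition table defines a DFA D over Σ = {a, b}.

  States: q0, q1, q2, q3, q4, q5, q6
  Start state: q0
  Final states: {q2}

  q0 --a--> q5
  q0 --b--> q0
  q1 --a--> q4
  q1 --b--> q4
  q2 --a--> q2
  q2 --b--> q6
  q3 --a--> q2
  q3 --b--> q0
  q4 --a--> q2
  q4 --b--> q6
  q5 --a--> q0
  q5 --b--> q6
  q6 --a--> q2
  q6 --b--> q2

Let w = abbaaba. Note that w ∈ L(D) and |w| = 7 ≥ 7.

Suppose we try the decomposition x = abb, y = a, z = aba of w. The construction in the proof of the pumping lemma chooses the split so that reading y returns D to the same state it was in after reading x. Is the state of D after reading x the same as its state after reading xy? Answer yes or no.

yes

State sequence: q0 -a-> q5 -b-> q6 -b-> q2 -a-> q2

After x (step 3): q2. After xy (step 4): q2.
They match, so y = a drives D around a cycle from q2 back to itself; pumping y any number of times keeps D in q2 before reading z, and xyⁱz ∈ L(D) for every i ≥ 0.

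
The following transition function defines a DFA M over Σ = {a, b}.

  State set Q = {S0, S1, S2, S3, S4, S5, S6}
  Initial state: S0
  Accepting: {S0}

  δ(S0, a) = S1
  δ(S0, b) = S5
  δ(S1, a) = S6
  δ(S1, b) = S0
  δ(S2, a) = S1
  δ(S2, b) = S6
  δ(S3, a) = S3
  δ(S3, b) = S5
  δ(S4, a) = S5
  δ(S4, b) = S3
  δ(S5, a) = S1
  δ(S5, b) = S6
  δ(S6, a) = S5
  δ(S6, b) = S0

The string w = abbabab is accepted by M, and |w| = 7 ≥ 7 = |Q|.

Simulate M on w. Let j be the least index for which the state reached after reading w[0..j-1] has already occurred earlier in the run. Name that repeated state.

State sequence: S0 -a-> S1 -b-> S0 -b-> S5 -a-> S1 -b-> S0 -a-> S1 -b-> S0
First repeat at step 2: S0 was already visited.

The earliest repeat is at step j = 2: M is in S0, which it already visited at step i = 0.
Since M has 7 states, any run of length ≥ 7 visits 7+1 states, so by pigeonhole some state repeats within the first 7 steps — that repeat gives the pumpable loop.

S0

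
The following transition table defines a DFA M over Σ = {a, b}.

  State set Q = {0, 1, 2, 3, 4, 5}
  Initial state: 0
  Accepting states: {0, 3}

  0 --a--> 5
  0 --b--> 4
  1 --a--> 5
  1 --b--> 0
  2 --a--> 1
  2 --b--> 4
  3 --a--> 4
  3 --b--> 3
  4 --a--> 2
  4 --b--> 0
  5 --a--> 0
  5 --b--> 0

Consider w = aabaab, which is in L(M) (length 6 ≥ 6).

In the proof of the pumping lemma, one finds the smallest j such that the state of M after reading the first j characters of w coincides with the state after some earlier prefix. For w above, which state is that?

Run of M on w = a a b a a b:
  step 0: 0  (start)
  step 1: 5  (read a: 0→5)
  step 2: 0  (read a: 5→0)   ← first repeat (0 seen earlier)
  step 3: 4  (read b: 0→4)
  step 4: 2  (read a: 4→2)
  step 5: 1  (read a: 2→1)
  step 6: 0  (read b: 1→0)

The earliest repeat is at step j = 2: M is in 0, which it already visited at step i = 0.

0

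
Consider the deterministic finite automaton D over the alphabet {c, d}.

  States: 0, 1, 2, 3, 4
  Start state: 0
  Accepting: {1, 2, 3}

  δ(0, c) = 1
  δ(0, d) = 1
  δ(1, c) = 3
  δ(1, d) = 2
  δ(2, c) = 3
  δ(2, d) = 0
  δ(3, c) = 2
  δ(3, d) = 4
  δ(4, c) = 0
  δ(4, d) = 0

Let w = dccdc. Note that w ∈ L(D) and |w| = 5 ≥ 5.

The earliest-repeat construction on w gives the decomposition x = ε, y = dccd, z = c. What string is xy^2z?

dccddccdc

xy^2z = ε·dccd·dccd·c = dccddccdc.
Reading y = dccd takes D from 0 back to 0, so after x·y·y the machine is still in 0, and z then leads to the accepting state 1. Hence dccddccdc ∈ L(D).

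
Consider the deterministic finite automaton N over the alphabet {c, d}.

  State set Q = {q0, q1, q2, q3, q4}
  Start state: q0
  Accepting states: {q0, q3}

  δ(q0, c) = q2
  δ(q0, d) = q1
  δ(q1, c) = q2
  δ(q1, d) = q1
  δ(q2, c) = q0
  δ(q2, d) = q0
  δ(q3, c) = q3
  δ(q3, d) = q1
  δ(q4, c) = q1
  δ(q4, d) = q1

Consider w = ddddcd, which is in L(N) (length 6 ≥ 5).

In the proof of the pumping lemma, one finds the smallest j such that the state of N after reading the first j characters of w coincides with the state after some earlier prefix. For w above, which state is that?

State sequence: q0 -d-> q1 -d-> q1 -d-> q1 -d-> q1 -c-> q2 -d-> q0
First repeat at step 2: q1 was already visited.

The earliest repeat is at step j = 2: N is in q1, which it already visited at step i = 1.
Since N has 5 states, any run of length ≥ 5 visits 5+1 states, so by pigeonhole some state repeats within the first 5 steps — that repeat gives the pumpable loop.

q1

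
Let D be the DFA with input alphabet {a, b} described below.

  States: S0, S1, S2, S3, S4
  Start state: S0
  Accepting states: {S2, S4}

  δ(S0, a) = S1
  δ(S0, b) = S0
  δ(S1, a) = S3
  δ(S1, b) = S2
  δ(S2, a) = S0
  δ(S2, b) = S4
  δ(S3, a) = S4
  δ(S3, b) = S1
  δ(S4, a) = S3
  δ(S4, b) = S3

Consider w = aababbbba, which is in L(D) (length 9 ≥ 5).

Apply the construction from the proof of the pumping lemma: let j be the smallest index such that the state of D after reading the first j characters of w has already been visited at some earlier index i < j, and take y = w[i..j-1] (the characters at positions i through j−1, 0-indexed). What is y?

Run of D on w = a a b a b b b b a:
  step 0: S0  (start)
  step 1: S1  (read a: S0→S1)
  step 2: S3  (read a: S1→S3)
  step 3: S1  (read b: S3→S1)   ← first repeat (S1 seen earlier)
  step 4: S3  (read a: S1→S3)
  step 5: S1  (read b: S3→S1)
  step 6: S2  (read b: S1→S2)
  step 7: S4  (read b: S2→S4)
  step 8: S3  (read b: S4→S3)
  step 9: S4  (read a: S3→S4)

So i = 1, j = 3, giving x = w[0:1] = a, y = w[1:3] = ab, z = w[3:9] = abbbba.
Check: |xy| = 3 ≤ 5 and |y| = 2 ≥ 1. Reading y takes D from S1 back to S1, so every xyⁱz is accepted.
Since D has 5 states, any run of length ≥ 5 visits 5+1 states, so by pigeonhole some state repeats within the first 5 steps — that repeat gives the pumpable loop.

ab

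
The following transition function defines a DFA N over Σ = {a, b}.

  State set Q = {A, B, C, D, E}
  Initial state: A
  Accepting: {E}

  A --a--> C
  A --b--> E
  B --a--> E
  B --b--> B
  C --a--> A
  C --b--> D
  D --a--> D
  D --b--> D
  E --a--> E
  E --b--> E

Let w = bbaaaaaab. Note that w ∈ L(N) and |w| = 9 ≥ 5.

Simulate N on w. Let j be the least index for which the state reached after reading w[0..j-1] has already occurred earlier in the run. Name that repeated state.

State sequence: A -b-> E -b-> E -a-> E -a-> E -a-> E -a-> E -a-> E -a-> E -b-> E
First repeat at step 2: E was already visited.

The earliest repeat is at step j = 2: N is in E, which it already visited at step i = 1.
Pumping length from the standard proof: p = 5 (the number of states). The repeated state found above gives |xy| = j ≤ 5 and |y| = j − i ≥ 1.

E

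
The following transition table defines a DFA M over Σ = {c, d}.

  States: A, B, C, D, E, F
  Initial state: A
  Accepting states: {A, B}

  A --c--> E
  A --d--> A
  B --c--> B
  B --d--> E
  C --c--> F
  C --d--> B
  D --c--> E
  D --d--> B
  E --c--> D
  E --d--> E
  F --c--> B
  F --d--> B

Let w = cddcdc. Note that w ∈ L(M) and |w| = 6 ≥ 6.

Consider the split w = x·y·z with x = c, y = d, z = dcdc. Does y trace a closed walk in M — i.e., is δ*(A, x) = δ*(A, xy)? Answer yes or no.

Run of M on the first 2 characters of w = c d:
  step 0: A  (start)
  step 1: E  (read c: A→E)
  step 2: E  (read d: E→E)

After x (step 1): E. After xy (step 2): E.
They match, so y = d drives M around a cycle from E back to itself; pumping y any number of times keeps M in E before reading z, and xyⁱz ∈ L(M) for every i ≥ 0.

yes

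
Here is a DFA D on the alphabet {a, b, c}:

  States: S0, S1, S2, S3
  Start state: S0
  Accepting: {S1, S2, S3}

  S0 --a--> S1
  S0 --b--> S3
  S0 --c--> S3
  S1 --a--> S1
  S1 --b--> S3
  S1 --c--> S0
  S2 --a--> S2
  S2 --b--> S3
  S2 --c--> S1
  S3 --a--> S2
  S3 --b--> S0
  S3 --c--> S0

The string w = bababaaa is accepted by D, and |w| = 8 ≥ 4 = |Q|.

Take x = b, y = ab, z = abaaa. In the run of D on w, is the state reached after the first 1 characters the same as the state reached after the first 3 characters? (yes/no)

Run of D on the first 3 characters of w = b a b:
  step 0: S0  (start)
  step 1: S3  (read b: S0→S3)
  step 2: S2  (read a: S3→S2)
  step 3: S3  (read b: S2→S3)

After x (step 1): S3. After xy (step 3): S3.
They match, so y = ab drives D around a cycle from S3 back to itself; pumping y any number of times keeps D in S3 before reading z, and xyⁱz ∈ L(D) for every i ≥ 0.

yes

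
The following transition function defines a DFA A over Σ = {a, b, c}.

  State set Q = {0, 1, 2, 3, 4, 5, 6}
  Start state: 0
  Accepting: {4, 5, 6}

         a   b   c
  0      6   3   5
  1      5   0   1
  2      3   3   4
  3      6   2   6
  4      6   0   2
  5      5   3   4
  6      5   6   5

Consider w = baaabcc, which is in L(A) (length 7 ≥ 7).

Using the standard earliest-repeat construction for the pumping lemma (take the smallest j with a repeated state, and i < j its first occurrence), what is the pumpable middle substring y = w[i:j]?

a

State sequence: 0 -b-> 3 -a-> 6 -a-> 5 -a-> 5 -b-> 3 -c-> 6 -c-> 5
First repeat at step 4: 5 was already visited.

So i = 3, j = 4, giving x = w[0:3] = baa, y = w[3:4] = a, z = w[4:7] = bcc.
Check: |xy| = 4 ≤ 7 and |y| = 1 ≥ 1. Reading y takes A from 5 back to 5, so every xyⁱz is accepted.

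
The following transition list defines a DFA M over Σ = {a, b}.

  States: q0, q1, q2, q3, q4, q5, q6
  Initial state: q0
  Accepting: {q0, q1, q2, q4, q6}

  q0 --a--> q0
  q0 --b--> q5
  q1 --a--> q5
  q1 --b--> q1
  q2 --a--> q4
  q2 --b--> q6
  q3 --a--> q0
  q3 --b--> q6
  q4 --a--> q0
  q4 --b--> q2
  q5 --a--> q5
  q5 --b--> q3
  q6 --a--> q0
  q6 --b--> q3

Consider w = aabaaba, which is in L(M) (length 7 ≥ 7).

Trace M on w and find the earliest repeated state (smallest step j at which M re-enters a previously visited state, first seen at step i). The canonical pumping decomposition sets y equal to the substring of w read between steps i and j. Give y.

State sequence: q0 -a-> q0 -a-> q0 -b-> q5 -a-> q5 -a-> q5 -b-> q3 -a-> q0
First repeat at step 1: q0 was already visited.

So i = 0, j = 1, giving x = w[0:0] = ε, y = w[0:1] = a, z = w[1:7] = abaaba.
Check: |xy| = 1 ≤ 7 and |y| = 1 ≥ 1. Reading y takes M from q0 back to q0, so every xyⁱz is accepted.
The DFA has 7 states, so the proof of the pumping lemma guarantees a repeated state among the first 7+1 visited; the segment between the two visits is the pumpable y.

a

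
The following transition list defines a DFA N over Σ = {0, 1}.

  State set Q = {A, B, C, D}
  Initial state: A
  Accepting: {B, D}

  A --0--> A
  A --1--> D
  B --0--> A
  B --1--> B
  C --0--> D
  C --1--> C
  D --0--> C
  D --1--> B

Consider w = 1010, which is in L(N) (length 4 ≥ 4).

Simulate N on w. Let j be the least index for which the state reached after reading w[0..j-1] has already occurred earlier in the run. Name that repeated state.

C

Run of N on w = 1 0 1 0:
  step 0: A  (start)
  step 1: D  (read 1: A→D)
  step 2: C  (read 0: D→C)
  step 3: C  (read 1: C→C)   ← first repeat (C seen earlier)
  step 4: D  (read 0: C→D)

The earliest repeat is at step j = 3: N is in C, which it already visited at step i = 2.
With |Q| = 4, pigeonhole forces a state repeat no later than step 4; the substring read between the first and second visits to that state can be pumped.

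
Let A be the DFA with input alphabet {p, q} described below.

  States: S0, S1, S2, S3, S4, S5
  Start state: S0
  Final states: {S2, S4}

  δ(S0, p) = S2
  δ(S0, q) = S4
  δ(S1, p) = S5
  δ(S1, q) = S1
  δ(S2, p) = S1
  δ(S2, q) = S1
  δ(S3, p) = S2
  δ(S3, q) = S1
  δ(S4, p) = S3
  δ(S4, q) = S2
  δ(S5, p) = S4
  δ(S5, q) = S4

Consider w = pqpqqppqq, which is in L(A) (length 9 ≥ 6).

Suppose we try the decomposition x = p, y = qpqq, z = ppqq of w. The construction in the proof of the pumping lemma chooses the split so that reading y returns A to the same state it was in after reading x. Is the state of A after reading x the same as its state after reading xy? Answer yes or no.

State sequence: S0 -p-> S2 -q-> S1 -p-> S5 -q-> S4 -q-> S2

After x (step 1): S2. After xy (step 5): S2.
They match, so y = qpqq drives A around a cycle from S2 back to itself; pumping y any number of times keeps A in S2 before reading z, and xyⁱz ∈ L(A) for every i ≥ 0.

yes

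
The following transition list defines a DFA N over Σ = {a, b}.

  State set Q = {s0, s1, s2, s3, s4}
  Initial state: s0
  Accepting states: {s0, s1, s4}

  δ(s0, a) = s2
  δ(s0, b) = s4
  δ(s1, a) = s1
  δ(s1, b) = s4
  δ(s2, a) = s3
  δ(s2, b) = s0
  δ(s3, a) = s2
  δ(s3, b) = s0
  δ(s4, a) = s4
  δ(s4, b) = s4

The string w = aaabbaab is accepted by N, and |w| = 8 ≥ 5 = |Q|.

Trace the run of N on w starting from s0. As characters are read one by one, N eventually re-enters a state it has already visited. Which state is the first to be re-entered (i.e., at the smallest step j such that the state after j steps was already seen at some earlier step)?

s2

Run of N on w = a a a b b a a b:
  step 0: s0  (start)
  step 1: s2  (read a: s0→s2)
  step 2: s3  (read a: s2→s3)
  step 3: s2  (read a: s3→s2)   ← first repeat (s2 seen earlier)
  step 4: s0  (read b: s2→s0)
  step 5: s4  (read b: s0→s4)
  step 6: s4  (read a: s4→s4)
  step 7: s4  (read a: s4→s4)
  step 8: s4  (read b: s4→s4)

The earliest repeat is at step j = 3: N is in s2, which it already visited at step i = 1.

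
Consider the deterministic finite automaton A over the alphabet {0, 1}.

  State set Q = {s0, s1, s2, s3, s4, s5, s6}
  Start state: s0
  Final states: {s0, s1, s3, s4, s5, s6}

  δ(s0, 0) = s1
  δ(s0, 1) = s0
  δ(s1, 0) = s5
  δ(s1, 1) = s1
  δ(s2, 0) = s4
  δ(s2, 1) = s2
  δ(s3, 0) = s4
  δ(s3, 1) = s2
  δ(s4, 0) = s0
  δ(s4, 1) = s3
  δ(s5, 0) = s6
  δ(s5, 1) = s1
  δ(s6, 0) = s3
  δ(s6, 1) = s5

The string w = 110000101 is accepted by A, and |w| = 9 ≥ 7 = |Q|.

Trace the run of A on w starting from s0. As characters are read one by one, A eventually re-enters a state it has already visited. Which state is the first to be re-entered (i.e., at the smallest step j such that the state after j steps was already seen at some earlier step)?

s0

Run of A on w = 1 1 0 0 0 0 1 0 1:
  step 0: s0  (start)
  step 1: s0  (read 1: s0→s0)   ← first repeat (s0 seen earlier)
  step 2: s0  (read 1: s0→s0)
  step 3: s1  (read 0: s0→s1)
  step 4: s5  (read 0: s1→s5)
  step 5: s6  (read 0: s5→s6)
  step 6: s3  (read 0: s6→s3)
  step 7: s2  (read 1: s3→s2)
  step 8: s4  (read 0: s2→s4)
  step 9: s3  (read 1: s4→s3)

The earliest repeat is at step j = 1: A is in s0, which it already visited at step i = 0.
Pumping length from the standard proof: p = 7 (the number of states). The repeated state found above gives |xy| = j ≤ 7 and |y| = j − i ≥ 1.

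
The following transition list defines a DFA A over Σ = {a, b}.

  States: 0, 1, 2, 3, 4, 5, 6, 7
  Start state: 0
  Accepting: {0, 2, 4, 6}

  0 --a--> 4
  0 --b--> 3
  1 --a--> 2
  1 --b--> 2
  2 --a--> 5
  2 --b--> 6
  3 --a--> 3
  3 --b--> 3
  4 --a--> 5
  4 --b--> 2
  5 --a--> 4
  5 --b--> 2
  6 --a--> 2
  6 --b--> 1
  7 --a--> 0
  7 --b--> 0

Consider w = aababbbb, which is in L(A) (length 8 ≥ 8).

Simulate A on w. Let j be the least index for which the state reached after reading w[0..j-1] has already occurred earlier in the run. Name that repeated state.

5

State sequence: 0 -a-> 4 -a-> 5 -b-> 2 -a-> 5 -b-> 2 -b-> 6 -b-> 1 -b-> 2
First repeat at step 4: 5 was already visited.

The earliest repeat is at step j = 4: A is in 5, which it already visited at step i = 2.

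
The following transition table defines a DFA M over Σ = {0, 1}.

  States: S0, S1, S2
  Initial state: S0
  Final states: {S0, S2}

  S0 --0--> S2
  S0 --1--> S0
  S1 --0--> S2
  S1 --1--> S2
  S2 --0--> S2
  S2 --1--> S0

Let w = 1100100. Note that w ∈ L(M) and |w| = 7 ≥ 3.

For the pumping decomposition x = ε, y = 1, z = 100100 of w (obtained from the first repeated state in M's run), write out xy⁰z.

100100

xy⁰z = xz = ε·100100 = 100100.
Reading y = 1 takes M from S0 back to S0, so after x the machine is still in S0, and z then leads to the accepting state S2. Hence 100100 ∈ L(M).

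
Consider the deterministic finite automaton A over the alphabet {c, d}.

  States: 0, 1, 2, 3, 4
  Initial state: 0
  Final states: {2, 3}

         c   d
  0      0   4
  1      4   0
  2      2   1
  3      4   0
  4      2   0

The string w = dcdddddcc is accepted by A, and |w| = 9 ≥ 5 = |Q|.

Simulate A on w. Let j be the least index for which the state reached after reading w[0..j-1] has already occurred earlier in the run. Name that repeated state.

Run of A on w = d c d d d d d c c:
  step 0: 0  (start)
  step 1: 4  (read d: 0→4)
  step 2: 2  (read c: 4→2)
  step 3: 1  (read d: 2→1)
  step 4: 0  (read d: 1→0)   ← first repeat (0 seen earlier)
  step 5: 4  (read d: 0→4)
  step 6: 0  (read d: 4→0)
  step 7: 4  (read d: 0→4)
  step 8: 2  (read c: 4→2)
  step 9: 2  (read c: 2→2)

The earliest repeat is at step j = 4: A is in 0, which it already visited at step i = 0.

0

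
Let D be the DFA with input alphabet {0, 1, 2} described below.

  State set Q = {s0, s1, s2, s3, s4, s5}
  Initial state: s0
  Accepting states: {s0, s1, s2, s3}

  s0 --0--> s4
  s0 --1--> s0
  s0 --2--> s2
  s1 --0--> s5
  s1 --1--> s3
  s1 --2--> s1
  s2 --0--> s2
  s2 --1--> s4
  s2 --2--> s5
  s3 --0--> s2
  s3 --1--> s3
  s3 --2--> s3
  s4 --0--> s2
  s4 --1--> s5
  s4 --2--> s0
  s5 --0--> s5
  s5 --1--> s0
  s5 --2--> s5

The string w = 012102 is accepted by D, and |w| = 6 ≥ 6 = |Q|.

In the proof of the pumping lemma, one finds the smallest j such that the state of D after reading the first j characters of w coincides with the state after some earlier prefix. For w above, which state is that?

State sequence: s0 -0-> s4 -1-> s5 -2-> s5 -1-> s0 -0-> s4 -2-> s0
First repeat at step 3: s5 was already visited.

The earliest repeat is at step j = 3: D is in s5, which it already visited at step i = 2.

s5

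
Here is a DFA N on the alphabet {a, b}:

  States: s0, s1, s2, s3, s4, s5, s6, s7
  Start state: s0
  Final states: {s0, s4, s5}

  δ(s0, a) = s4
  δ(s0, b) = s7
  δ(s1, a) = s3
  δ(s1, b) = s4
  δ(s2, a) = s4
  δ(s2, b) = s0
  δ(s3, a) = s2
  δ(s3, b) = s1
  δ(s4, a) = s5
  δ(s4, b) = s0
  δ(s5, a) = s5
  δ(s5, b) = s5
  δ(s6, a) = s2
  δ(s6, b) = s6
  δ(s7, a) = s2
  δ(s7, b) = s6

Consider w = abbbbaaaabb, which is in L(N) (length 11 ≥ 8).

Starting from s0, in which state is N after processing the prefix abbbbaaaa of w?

Run of N on the first 9 characters of w = a b b b b a a a a:
  step 0: s0  (start)
  step 1: s4  (read a: s0→s4)
  step 2: s0  (read b: s4→s0)
  step 3: s7  (read b: s0→s7)
  step 4: s6  (read b: s7→s6)
  step 5: s6  (read b: s6→s6)
  step 6: s2  (read a: s6→s2)
  step 7: s4  (read a: s2→s4)
  step 8: s5  (read a: s4→s5)
  step 9: s5  (read a: s5→s5)

After reading 9 characters, N is in state s5.

s5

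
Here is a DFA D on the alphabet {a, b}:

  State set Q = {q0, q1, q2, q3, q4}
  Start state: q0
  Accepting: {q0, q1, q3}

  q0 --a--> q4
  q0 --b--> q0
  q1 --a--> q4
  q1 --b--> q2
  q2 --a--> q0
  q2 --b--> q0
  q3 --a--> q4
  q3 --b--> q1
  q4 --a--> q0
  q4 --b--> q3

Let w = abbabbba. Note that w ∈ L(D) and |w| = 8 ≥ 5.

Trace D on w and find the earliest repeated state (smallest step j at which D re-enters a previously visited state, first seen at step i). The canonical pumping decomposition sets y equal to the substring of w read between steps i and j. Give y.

State sequence: q0 -a-> q4 -b-> q3 -b-> q1 -a-> q4 -b-> q3 -b-> q1 -b-> q2 -a-> q0
First repeat at step 4: q4 was already visited.

So i = 1, j = 4, giving x = w[0:1] = a, y = w[1:4] = bba, z = w[4:8] = bbba.
Check: |xy| = 4 ≤ 5 and |y| = 3 ≥ 1. Reading y takes D from q4 back to q4, so every xyⁱz is accepted.
With |Q| = 5, pigeonhole forces a state repeat no later than step 5; the substring read between the first and second visits to that state can be pumped.

bba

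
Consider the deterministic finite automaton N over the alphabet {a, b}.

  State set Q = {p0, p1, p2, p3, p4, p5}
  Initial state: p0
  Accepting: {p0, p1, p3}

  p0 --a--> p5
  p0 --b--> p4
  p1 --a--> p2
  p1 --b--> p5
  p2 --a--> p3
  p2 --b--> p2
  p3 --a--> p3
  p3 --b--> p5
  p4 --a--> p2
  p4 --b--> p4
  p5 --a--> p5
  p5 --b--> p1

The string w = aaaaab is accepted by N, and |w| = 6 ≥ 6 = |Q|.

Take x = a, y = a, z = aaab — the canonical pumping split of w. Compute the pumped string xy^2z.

xy^2z = a·a·a·aaab = aaaaaab.
Reading y = a takes N from p5 back to p5, so after x·y·y the machine is still in p5, and z then leads to the accepting state p1. Hence aaaaaab ∈ L(N).

aaaaaab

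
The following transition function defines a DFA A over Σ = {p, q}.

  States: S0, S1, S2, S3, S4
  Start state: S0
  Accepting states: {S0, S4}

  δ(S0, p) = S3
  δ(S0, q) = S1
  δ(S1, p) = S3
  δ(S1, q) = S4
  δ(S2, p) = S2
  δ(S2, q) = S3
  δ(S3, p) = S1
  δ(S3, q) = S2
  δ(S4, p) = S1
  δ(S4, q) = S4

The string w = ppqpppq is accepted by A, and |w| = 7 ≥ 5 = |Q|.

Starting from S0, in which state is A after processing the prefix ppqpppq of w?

S4

State sequence: S0 -p-> S3 -p-> S1 -q-> S4 -p-> S1 -p-> S3 -p-> S1 -q-> S4

After reading 7 characters, A is in state S4.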